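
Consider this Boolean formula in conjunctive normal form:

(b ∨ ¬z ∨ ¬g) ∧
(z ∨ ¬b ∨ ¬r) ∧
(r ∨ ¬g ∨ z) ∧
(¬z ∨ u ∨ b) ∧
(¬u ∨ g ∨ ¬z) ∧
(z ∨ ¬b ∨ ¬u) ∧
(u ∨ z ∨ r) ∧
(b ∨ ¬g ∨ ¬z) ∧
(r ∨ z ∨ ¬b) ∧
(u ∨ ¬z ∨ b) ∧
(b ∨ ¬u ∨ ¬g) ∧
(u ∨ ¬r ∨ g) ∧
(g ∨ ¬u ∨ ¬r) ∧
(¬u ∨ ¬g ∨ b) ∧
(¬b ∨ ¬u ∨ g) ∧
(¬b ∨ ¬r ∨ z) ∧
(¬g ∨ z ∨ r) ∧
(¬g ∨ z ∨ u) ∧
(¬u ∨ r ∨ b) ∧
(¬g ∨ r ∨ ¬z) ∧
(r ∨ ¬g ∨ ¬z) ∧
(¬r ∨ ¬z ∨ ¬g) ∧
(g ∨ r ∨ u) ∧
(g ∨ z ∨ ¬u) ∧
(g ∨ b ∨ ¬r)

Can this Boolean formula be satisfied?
No

No, the formula is not satisfiable.

No assignment of truth values to the variables can make all 25 clauses true simultaneously.

The formula is UNSAT (unsatisfiable).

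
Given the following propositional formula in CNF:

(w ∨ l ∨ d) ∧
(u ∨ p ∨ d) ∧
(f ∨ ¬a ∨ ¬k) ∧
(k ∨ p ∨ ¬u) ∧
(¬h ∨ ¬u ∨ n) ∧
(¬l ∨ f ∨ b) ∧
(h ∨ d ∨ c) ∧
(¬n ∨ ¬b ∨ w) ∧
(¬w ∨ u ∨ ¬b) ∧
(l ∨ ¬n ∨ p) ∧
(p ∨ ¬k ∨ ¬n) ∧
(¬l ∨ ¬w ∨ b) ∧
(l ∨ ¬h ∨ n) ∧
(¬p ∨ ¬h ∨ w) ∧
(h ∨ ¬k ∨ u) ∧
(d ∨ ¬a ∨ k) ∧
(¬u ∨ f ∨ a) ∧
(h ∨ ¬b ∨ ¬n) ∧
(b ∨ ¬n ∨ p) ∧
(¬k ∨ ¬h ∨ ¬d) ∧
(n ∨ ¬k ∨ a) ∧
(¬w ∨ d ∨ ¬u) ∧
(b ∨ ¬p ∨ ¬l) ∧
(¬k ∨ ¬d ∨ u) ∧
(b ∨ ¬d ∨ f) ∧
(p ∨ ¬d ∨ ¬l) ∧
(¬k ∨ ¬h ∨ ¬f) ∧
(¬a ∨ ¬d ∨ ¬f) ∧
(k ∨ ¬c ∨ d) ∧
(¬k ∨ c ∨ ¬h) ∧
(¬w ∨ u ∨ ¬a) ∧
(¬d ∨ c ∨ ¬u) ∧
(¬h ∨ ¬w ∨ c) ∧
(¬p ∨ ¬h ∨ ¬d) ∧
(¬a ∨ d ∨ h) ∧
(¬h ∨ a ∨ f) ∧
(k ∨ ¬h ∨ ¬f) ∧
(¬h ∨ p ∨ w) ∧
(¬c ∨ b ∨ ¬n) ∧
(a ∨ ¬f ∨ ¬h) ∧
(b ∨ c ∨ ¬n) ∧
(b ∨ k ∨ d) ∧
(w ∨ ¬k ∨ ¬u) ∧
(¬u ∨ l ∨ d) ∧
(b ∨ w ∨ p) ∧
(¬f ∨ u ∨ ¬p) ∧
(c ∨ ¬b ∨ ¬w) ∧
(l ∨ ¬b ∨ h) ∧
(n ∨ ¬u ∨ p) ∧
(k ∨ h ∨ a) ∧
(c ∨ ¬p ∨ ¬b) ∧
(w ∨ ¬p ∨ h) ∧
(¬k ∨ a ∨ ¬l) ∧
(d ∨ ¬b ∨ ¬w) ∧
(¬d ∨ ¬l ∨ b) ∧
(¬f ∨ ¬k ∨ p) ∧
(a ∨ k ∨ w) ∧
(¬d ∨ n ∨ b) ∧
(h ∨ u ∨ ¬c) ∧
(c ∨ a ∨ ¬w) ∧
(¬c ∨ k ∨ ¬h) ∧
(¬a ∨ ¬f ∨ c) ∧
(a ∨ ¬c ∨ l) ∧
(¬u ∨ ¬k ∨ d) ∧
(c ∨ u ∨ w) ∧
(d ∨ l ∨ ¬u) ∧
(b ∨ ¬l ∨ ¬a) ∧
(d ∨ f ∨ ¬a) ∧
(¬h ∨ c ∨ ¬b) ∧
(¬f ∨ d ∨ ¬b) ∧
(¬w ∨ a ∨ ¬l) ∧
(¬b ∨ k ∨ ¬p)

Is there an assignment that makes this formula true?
No

No, the formula is not satisfiable.

No assignment of truth values to the variables can make all 72 clauses true simultaneously.

The formula is UNSAT (unsatisfiable).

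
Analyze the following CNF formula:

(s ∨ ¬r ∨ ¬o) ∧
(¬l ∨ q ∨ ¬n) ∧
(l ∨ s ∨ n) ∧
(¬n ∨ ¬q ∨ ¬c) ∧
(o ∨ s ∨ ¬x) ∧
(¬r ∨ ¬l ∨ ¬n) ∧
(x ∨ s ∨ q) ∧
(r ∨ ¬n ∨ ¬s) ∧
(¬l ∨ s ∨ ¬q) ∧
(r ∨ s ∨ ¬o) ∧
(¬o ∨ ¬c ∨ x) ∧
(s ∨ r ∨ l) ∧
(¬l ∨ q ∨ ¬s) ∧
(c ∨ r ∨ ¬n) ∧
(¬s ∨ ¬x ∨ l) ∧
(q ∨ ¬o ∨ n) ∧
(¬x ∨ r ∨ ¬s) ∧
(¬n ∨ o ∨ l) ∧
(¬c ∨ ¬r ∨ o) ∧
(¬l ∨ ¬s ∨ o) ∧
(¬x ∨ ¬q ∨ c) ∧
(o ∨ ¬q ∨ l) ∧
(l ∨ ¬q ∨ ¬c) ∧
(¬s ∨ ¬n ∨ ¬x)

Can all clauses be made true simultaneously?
Yes

Yes, the formula is satisfiable.

One satisfying assignment is: c=False, n=False, l=False, r=False, x=False, q=False, o=False, s=True

Verification: With this assignment, all 24 clauses evaluate to true.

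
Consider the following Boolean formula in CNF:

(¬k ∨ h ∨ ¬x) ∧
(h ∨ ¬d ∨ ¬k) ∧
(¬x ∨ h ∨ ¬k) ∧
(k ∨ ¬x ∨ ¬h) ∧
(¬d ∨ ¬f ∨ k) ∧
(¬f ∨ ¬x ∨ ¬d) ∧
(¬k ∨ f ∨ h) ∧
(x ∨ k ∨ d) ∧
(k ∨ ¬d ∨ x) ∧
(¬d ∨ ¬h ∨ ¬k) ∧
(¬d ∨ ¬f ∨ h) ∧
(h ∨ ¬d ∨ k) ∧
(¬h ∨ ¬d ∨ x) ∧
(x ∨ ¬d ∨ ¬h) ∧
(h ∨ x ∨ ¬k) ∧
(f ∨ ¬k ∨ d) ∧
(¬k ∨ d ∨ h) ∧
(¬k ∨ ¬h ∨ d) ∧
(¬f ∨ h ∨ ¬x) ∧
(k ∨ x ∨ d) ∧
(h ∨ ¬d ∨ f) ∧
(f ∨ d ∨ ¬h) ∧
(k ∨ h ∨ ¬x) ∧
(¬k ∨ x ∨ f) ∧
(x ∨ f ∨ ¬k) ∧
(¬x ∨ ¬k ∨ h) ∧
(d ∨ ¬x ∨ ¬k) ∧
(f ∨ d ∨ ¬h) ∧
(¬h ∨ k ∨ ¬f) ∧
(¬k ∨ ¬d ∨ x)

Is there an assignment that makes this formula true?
No

No, the formula is not satisfiable.

No assignment of truth values to the variables can make all 30 clauses true simultaneously.

The formula is UNSAT (unsatisfiable).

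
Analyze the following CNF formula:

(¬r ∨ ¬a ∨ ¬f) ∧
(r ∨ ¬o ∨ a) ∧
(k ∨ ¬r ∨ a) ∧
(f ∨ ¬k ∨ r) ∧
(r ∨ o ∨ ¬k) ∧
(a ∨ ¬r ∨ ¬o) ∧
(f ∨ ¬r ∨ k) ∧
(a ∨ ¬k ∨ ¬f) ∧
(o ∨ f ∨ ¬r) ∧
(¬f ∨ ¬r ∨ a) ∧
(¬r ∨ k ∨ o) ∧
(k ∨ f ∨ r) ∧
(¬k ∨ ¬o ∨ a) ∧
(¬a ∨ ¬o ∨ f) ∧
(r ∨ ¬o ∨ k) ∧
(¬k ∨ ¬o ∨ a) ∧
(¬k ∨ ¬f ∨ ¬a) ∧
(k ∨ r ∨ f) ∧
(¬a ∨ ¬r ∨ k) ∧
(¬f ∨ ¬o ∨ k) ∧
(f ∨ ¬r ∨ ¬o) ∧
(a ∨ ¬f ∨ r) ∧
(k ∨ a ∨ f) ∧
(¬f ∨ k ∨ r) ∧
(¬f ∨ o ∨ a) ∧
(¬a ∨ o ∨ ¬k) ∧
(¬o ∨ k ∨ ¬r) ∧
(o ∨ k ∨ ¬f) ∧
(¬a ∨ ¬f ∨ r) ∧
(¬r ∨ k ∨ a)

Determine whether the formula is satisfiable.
No

No, the formula is not satisfiable.

No assignment of truth values to the variables can make all 30 clauses true simultaneously.

The formula is UNSAT (unsatisfiable).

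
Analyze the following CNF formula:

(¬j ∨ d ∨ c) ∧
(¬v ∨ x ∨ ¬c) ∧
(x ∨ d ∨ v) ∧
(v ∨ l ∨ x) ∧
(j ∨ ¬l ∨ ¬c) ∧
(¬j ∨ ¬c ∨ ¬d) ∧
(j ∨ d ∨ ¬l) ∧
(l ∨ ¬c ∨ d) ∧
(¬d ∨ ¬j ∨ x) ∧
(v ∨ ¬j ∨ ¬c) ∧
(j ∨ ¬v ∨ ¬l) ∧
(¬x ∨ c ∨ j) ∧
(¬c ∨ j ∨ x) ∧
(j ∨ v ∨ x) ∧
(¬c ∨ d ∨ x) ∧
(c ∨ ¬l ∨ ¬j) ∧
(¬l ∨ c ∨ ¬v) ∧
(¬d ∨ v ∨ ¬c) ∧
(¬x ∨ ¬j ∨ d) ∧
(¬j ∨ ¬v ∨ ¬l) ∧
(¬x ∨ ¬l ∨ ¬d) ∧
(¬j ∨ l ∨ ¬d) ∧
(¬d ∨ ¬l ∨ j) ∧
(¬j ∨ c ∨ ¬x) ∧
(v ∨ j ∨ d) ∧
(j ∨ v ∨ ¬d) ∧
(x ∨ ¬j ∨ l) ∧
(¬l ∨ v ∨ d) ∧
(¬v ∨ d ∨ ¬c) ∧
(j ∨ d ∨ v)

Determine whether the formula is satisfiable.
Yes

Yes, the formula is satisfiable.

One satisfying assignment is: x=False, c=False, d=False, j=False, l=False, v=True

Verification: With this assignment, all 30 clauses evaluate to true.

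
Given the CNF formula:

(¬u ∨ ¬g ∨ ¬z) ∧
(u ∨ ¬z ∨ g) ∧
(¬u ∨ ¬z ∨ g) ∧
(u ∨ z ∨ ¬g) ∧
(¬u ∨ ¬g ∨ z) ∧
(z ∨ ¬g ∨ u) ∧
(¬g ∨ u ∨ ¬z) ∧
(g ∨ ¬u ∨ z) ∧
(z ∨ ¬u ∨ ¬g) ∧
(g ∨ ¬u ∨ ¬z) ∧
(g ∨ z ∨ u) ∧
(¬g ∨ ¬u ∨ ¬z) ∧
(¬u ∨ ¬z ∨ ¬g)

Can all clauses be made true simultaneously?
No

No, the formula is not satisfiable.

No assignment of truth values to the variables can make all 13 clauses true simultaneously.

The formula is UNSAT (unsatisfiable).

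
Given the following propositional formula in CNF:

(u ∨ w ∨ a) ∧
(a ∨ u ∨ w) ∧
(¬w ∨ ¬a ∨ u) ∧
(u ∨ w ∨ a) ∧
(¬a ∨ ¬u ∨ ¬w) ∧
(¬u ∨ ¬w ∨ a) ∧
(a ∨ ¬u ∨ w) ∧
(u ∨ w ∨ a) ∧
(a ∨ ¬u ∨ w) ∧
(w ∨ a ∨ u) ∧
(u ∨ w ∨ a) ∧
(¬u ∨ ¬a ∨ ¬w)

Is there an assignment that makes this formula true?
Yes

Yes, the formula is satisfiable.

One satisfying assignment is: w=True, u=False, a=False

Verification: With this assignment, all 12 clauses evaluate to true.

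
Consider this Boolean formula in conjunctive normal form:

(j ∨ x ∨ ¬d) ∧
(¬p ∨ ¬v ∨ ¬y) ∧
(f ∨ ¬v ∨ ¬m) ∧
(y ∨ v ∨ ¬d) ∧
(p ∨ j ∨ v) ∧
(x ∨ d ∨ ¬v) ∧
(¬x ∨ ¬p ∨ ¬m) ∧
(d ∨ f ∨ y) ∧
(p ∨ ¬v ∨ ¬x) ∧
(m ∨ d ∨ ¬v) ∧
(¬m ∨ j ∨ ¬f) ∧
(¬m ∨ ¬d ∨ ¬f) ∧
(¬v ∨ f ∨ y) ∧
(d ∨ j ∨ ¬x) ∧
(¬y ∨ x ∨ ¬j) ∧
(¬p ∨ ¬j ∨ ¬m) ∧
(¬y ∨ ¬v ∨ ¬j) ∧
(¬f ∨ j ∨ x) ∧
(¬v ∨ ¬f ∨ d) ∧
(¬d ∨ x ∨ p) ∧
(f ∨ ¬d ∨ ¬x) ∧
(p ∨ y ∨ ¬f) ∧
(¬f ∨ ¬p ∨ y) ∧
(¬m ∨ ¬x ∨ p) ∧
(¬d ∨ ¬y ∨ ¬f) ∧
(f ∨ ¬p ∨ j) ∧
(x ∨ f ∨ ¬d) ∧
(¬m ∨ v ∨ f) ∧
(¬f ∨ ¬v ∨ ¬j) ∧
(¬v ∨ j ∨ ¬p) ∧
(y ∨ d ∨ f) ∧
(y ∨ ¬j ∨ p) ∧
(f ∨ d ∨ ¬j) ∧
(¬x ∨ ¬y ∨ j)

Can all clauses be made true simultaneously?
Yes

Yes, the formula is satisfiable.

One satisfying assignment is: f=True, d=False, m=False, y=True, x=True, j=True, v=False, p=True

Verification: With this assignment, all 34 clauses evaluate to true.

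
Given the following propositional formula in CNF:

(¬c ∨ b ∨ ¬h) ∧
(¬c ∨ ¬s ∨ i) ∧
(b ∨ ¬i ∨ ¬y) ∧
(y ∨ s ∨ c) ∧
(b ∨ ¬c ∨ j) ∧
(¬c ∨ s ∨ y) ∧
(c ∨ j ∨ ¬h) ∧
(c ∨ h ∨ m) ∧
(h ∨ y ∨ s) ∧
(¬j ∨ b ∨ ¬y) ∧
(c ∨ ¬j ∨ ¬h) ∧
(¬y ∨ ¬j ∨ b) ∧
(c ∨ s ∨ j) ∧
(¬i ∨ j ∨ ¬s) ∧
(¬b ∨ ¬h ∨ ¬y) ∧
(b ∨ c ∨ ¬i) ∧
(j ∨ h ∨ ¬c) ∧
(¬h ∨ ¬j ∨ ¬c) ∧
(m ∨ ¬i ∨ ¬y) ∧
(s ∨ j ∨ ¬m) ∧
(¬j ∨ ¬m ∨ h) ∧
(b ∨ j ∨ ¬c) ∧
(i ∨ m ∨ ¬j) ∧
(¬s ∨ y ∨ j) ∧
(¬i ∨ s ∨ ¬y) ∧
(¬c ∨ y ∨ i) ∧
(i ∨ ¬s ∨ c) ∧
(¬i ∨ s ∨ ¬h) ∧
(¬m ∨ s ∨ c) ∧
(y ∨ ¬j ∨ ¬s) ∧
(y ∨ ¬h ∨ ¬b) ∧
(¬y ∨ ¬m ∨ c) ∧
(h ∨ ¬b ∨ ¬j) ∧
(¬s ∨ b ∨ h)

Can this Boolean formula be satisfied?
No

No, the formula is not satisfiable.

No assignment of truth values to the variables can make all 34 clauses true simultaneously.

The formula is UNSAT (unsatisfiable).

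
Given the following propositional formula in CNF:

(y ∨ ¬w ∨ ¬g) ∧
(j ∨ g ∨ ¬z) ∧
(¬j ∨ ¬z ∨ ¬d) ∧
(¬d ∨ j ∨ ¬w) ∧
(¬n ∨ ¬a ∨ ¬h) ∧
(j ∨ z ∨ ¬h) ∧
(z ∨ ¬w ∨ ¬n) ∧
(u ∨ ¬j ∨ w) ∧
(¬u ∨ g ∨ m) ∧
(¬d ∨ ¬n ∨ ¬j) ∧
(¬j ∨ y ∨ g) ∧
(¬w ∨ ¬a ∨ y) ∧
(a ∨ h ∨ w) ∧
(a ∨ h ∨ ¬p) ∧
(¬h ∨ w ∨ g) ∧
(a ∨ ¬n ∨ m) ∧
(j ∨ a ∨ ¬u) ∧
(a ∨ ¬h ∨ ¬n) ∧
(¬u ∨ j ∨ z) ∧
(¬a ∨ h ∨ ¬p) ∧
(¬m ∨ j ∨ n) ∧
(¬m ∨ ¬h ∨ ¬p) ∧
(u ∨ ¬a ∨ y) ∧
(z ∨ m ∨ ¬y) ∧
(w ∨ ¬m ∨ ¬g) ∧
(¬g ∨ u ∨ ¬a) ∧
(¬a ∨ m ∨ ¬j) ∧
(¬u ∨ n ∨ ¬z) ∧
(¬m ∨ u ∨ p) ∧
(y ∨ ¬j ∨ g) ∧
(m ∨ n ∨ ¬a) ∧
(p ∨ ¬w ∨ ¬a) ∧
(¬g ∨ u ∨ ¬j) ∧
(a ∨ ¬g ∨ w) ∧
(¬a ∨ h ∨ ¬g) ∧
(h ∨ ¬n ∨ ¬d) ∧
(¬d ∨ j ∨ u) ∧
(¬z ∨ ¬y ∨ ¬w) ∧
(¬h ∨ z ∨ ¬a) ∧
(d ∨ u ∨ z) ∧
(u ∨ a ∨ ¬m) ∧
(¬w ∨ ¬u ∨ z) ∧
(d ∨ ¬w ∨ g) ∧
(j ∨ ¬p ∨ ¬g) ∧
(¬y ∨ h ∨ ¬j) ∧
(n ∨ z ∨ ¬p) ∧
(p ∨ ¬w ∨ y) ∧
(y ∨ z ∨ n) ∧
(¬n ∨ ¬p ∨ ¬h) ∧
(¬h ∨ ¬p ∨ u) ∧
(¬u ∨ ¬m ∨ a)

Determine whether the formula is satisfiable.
No

No, the formula is not satisfiable.

No assignment of truth values to the variables can make all 51 clauses true simultaneously.

The formula is UNSAT (unsatisfiable).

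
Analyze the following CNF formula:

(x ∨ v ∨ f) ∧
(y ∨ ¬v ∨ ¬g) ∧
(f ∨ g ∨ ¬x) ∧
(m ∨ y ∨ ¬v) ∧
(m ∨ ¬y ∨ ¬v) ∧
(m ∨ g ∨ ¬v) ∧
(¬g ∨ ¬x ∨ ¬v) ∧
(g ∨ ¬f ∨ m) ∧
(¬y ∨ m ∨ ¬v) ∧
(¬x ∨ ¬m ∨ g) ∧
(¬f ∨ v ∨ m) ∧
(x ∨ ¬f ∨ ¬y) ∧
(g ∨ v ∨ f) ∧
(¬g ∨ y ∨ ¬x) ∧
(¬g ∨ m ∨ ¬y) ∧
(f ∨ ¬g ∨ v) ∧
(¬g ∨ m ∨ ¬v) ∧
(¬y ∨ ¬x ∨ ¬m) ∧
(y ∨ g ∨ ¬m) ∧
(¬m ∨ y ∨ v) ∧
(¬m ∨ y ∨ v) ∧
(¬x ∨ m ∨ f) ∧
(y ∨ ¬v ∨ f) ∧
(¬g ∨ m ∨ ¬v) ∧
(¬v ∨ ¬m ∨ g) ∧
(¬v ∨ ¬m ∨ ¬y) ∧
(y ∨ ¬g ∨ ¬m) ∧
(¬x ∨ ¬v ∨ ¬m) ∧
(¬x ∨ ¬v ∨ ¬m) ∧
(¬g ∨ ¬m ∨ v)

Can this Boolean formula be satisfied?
No

No, the formula is not satisfiable.

No assignment of truth values to the variables can make all 30 clauses true simultaneously.

The formula is UNSAT (unsatisfiable).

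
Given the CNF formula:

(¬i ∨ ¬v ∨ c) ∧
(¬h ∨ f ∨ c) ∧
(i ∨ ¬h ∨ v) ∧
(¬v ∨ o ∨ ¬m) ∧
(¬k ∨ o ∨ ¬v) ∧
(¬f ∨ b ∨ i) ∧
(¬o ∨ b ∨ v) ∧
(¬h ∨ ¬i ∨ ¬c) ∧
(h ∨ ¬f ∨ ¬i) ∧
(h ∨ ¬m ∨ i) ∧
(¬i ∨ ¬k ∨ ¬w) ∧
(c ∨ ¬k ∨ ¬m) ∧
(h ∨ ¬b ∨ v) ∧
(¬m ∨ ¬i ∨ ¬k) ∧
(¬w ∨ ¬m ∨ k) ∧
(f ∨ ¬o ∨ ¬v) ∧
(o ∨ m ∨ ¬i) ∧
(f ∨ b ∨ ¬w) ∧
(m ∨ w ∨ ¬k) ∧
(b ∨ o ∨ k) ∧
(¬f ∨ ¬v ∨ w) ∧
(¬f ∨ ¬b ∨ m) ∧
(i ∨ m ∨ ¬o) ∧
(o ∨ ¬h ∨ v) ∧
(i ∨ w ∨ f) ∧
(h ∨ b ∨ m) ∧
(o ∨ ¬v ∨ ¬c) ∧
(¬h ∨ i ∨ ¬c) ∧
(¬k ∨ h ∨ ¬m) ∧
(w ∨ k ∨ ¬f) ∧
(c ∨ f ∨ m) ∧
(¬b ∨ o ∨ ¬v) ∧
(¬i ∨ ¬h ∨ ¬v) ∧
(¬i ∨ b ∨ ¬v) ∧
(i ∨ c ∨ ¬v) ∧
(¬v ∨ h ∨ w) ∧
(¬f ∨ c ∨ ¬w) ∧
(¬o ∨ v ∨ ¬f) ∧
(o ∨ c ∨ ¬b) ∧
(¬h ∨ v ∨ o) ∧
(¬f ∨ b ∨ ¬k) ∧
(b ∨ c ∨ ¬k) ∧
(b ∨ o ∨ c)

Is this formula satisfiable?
No

No, the formula is not satisfiable.

No assignment of truth values to the variables can make all 43 clauses true simultaneously.

The formula is UNSAT (unsatisfiable).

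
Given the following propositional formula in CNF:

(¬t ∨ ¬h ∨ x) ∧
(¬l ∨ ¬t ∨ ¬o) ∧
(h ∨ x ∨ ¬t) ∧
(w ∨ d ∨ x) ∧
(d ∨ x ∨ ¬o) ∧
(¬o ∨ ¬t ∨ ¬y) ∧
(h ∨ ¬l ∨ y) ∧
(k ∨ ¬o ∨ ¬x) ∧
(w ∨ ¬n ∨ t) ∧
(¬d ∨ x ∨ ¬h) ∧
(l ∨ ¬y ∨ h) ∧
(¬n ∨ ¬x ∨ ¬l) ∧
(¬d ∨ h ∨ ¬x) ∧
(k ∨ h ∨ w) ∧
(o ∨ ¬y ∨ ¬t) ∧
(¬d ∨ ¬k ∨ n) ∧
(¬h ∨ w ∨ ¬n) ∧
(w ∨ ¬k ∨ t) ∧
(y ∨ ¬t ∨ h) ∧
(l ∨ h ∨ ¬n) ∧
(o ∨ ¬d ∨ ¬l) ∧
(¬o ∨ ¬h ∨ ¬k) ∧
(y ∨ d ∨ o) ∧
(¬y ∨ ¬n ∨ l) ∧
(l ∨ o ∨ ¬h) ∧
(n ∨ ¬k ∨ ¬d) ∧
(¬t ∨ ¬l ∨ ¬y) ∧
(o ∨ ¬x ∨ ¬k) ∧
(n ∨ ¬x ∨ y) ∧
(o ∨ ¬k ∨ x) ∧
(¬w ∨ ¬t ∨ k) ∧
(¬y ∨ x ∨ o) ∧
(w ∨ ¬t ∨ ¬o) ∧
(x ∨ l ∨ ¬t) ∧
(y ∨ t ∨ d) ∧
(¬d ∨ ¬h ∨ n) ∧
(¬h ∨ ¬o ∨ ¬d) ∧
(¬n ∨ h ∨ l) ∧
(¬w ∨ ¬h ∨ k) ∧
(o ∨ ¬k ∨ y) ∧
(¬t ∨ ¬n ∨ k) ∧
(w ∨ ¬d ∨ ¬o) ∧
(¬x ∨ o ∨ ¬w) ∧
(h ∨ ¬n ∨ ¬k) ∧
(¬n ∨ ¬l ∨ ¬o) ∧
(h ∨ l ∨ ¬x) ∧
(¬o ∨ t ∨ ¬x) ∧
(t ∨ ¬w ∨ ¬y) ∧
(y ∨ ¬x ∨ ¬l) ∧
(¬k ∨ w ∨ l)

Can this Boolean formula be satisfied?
Yes

Yes, the formula is satisfiable.

One satisfying assignment is: d=True, l=False, x=False, o=False, k=False, h=False, n=False, y=False, t=False, w=True

Verification: With this assignment, all 50 clauses evaluate to true.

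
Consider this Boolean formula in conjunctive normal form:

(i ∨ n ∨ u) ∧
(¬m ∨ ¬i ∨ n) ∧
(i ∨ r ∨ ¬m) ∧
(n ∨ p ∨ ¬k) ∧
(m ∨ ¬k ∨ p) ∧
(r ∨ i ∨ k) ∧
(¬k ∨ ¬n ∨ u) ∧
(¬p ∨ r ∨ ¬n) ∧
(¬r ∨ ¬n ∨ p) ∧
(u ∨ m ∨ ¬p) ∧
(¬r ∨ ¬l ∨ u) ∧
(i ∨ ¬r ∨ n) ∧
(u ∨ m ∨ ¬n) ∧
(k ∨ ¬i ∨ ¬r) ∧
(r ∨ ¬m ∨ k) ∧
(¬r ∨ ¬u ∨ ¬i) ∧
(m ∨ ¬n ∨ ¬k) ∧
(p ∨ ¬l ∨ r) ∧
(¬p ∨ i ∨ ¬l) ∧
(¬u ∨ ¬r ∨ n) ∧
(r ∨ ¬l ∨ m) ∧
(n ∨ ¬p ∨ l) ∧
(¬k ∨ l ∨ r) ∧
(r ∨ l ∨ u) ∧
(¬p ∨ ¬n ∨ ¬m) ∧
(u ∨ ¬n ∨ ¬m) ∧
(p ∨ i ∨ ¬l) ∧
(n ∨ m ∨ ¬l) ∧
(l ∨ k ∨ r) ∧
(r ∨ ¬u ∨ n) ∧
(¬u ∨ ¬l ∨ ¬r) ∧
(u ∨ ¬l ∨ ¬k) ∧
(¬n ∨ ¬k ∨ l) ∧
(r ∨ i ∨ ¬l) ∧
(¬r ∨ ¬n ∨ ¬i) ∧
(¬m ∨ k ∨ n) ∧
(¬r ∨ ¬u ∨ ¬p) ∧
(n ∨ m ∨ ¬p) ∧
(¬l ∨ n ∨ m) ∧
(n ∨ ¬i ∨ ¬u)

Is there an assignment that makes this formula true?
No

No, the formula is not satisfiable.

No assignment of truth values to the variables can make all 40 clauses true simultaneously.

The formula is UNSAT (unsatisfiable).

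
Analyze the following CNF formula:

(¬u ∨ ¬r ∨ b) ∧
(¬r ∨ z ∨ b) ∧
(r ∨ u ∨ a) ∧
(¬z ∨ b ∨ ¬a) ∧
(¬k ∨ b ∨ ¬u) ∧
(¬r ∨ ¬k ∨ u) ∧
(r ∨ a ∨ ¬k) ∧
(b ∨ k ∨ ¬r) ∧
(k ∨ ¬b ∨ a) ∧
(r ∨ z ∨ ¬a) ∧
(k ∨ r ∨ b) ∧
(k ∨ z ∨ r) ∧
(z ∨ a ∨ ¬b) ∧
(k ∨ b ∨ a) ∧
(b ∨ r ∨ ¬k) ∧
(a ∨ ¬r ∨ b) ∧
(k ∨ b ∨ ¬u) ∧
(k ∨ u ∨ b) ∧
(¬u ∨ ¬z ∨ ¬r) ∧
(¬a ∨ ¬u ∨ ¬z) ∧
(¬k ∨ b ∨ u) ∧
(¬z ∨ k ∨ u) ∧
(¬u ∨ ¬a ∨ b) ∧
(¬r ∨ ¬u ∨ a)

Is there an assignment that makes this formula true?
Yes

Yes, the formula is satisfiable.

One satisfying assignment is: a=True, u=True, z=False, r=True, k=False, b=True

Verification: With this assignment, all 24 clauses evaluate to true.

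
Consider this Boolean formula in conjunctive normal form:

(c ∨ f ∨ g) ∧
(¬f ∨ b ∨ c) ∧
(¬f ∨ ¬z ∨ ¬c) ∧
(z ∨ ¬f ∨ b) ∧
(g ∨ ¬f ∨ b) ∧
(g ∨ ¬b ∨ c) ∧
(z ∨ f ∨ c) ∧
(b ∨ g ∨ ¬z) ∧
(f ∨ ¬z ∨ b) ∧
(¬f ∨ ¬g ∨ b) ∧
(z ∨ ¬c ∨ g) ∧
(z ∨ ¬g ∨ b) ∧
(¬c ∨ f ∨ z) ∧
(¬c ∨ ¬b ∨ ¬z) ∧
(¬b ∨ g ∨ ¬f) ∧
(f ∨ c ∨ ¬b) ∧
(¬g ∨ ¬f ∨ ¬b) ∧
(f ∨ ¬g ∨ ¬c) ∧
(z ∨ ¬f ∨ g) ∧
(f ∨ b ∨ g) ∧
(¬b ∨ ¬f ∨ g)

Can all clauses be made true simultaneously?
No

No, the formula is not satisfiable.

No assignment of truth values to the variables can make all 21 clauses true simultaneously.

The formula is UNSAT (unsatisfiable).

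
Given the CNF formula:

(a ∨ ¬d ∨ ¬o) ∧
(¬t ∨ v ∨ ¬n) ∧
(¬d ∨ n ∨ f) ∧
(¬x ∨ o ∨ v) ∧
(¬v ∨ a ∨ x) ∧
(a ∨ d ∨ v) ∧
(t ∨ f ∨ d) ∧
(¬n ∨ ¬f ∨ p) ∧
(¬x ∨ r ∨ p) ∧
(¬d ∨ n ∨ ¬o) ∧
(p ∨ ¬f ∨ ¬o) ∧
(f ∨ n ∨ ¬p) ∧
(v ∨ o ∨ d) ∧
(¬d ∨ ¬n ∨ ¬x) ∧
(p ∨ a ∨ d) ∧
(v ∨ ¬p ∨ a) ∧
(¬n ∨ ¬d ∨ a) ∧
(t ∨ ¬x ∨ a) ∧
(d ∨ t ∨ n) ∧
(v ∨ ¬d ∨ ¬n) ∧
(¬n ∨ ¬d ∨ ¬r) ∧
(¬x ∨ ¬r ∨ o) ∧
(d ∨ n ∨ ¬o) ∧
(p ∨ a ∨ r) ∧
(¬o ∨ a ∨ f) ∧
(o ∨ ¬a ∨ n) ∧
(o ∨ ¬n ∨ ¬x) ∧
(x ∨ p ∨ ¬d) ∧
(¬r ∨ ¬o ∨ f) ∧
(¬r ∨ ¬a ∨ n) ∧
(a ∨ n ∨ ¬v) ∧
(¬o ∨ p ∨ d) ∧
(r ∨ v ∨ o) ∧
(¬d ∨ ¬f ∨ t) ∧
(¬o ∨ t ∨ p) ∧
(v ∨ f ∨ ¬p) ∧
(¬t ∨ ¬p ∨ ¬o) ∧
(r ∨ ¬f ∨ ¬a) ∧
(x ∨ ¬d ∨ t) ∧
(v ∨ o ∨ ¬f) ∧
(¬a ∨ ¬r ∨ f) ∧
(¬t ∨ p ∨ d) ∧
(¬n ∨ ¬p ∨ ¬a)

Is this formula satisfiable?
No

No, the formula is not satisfiable.

No assignment of truth values to the variables can make all 43 clauses true simultaneously.

The formula is UNSAT (unsatisfiable).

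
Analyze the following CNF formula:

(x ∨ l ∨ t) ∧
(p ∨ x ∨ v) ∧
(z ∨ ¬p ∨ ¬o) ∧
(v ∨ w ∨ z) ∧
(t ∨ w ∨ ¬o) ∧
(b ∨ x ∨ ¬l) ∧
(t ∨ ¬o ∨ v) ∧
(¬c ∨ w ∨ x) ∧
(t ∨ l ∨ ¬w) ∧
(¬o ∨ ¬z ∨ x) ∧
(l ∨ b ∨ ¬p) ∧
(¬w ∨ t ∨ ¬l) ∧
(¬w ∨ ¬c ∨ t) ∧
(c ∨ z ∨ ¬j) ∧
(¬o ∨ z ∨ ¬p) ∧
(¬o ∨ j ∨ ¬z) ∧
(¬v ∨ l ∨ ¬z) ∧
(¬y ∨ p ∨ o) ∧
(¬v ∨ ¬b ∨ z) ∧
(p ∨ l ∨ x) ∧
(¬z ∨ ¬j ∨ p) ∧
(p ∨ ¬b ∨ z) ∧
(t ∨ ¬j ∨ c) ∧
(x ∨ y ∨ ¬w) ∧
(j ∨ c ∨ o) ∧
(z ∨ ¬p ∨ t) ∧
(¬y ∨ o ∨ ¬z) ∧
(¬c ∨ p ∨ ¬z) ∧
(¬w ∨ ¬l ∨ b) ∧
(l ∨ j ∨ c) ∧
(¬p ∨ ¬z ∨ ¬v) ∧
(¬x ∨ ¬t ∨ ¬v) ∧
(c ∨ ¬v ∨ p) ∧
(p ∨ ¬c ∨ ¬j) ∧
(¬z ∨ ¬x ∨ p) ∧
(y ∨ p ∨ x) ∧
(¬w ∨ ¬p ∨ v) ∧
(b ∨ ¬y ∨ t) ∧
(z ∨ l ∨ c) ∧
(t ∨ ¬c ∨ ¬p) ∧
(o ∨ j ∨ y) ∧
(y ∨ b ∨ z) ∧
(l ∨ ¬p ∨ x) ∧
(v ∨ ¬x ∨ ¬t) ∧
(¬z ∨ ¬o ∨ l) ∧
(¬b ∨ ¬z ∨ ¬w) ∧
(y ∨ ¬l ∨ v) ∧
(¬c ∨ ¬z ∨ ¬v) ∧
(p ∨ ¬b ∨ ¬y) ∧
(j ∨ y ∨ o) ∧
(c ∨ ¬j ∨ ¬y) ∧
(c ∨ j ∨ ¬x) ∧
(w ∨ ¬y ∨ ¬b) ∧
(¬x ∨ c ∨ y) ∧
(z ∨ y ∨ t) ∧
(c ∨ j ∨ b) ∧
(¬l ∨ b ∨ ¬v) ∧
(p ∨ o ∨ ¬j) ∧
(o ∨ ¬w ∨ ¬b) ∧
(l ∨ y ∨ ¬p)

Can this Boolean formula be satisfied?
No

No, the formula is not satisfiable.

No assignment of truth values to the variables can make all 60 clauses true simultaneously.

The formula is UNSAT (unsatisfiable).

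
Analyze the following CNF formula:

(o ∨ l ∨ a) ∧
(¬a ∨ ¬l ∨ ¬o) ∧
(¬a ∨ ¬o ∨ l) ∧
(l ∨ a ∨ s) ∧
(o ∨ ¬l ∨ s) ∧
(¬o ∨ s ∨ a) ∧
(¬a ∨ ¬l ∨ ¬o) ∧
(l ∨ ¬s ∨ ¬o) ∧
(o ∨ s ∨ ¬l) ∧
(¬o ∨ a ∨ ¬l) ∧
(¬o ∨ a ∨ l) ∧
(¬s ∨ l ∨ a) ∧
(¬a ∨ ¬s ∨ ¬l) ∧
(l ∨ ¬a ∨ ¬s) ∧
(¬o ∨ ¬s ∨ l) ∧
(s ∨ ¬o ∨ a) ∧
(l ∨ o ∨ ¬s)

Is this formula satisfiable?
Yes

Yes, the formula is satisfiable.

One satisfying assignment is: a=True, l=False, s=False, o=False

Verification: With this assignment, all 17 clauses evaluate to true.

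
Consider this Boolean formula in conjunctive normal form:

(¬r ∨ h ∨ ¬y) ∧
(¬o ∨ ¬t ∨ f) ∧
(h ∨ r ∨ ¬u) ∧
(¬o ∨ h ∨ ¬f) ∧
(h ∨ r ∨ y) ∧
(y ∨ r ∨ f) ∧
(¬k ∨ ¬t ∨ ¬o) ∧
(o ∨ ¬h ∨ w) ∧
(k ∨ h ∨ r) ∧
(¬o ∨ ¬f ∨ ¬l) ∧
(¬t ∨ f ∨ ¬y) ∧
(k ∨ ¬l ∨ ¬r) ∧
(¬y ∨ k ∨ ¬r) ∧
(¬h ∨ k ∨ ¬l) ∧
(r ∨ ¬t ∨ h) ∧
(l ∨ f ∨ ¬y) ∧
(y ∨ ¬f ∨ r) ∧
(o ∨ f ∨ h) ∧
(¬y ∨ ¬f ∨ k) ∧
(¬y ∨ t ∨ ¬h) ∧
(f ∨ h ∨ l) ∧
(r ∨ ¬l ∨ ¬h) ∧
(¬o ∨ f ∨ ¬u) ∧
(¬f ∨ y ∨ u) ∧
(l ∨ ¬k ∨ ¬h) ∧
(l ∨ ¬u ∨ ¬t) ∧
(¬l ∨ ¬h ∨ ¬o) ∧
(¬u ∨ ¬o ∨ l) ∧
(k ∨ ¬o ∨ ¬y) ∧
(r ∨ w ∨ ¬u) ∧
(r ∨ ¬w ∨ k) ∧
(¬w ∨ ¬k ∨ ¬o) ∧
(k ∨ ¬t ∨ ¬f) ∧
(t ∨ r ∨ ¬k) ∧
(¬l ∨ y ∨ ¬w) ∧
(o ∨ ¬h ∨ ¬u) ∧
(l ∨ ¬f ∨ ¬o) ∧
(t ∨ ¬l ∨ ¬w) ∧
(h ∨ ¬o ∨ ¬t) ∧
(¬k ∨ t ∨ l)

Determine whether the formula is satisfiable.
Yes

Yes, the formula is satisfiable.

One satisfying assignment is: y=False, t=False, w=False, f=False, r=True, h=True, o=True, u=False, k=False, l=False

Verification: With this assignment, all 40 clauses evaluate to true.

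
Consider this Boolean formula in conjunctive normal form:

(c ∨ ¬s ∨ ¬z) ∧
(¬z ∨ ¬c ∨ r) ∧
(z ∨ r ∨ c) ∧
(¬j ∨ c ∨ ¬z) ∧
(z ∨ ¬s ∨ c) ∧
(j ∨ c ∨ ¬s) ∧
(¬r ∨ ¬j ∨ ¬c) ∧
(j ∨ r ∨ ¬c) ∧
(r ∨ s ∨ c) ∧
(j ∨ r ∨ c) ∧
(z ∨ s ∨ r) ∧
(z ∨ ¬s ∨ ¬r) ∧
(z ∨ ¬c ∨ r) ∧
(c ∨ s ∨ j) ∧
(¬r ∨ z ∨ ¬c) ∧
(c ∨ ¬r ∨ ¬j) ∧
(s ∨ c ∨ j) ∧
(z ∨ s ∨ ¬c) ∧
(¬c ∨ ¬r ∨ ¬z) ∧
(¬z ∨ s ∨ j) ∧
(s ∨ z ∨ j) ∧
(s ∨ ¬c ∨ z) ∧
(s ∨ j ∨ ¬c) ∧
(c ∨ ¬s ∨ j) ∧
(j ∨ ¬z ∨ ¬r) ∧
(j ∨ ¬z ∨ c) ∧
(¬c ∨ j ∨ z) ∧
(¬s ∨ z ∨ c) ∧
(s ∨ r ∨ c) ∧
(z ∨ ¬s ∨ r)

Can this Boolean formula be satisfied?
No

No, the formula is not satisfiable.

No assignment of truth values to the variables can make all 30 clauses true simultaneously.

The formula is UNSAT (unsatisfiable).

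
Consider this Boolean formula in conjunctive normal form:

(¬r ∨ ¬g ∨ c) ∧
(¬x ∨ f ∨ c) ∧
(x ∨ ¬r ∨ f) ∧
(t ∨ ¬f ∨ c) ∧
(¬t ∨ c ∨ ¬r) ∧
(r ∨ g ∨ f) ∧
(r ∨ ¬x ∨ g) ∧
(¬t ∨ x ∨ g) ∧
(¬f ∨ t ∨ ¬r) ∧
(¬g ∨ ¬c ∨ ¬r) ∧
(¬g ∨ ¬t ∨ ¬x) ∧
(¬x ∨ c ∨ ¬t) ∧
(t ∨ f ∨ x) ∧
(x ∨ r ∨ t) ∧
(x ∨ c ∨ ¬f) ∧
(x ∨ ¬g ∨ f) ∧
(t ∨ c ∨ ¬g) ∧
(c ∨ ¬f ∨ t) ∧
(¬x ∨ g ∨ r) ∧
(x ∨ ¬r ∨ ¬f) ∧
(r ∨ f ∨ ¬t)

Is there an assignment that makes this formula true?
Yes

Yes, the formula is satisfiable.

One satisfying assignment is: c=True, g=True, t=False, r=False, x=True, f=False

Verification: With this assignment, all 21 clauses evaluate to true.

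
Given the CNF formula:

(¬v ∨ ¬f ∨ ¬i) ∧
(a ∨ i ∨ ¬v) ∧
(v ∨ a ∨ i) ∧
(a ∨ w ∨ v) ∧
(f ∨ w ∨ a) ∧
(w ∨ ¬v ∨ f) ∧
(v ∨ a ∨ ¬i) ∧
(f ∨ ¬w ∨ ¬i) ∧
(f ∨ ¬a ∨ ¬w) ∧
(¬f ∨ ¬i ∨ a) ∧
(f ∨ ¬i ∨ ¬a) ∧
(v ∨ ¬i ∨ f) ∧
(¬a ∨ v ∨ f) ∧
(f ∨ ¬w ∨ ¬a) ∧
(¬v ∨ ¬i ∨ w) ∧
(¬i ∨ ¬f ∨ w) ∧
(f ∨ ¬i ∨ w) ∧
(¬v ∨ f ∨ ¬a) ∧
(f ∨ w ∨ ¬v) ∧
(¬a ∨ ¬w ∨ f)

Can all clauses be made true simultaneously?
Yes

Yes, the formula is satisfiable.

One satisfying assignment is: v=True, w=True, i=False, f=True, a=True

Verification: With this assignment, all 20 clauses evaluate to true.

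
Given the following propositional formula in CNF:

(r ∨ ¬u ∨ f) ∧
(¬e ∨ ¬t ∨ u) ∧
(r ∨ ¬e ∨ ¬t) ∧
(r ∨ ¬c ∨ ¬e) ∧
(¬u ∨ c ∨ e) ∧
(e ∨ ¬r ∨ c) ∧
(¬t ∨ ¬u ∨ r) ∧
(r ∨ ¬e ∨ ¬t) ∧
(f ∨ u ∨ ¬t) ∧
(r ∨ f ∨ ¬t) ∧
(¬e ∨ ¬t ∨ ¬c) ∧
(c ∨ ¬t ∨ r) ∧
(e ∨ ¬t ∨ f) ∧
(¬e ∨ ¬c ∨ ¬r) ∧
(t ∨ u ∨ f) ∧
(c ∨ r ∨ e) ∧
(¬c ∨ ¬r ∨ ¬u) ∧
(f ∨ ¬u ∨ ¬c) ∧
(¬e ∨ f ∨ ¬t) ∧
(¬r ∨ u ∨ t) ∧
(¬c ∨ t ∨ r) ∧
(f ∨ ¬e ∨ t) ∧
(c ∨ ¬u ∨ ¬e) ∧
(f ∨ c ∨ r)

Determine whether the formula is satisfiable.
Yes

Yes, the formula is satisfiable.

One satisfying assignment is: e=True, f=True, c=False, r=False, t=False, u=False

Verification: With this assignment, all 24 clauses evaluate to true.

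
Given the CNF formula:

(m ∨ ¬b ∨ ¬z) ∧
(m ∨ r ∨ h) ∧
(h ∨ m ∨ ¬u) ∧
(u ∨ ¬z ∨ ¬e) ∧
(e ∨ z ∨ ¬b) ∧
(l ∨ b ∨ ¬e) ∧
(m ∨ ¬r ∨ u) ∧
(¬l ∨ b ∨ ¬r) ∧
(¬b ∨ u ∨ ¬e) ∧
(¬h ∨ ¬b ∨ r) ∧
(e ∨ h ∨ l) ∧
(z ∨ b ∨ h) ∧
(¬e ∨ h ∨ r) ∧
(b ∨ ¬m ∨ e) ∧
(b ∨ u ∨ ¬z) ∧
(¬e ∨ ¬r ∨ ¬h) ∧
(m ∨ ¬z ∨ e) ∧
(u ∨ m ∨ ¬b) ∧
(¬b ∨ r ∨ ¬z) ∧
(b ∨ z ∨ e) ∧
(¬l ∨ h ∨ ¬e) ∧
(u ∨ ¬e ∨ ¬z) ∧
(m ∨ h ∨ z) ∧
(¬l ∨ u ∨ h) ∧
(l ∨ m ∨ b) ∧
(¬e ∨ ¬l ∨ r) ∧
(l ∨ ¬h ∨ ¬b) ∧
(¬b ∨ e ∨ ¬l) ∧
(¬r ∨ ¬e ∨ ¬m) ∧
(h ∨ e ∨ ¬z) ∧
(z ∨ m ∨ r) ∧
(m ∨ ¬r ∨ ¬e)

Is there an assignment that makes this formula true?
No

No, the formula is not satisfiable.

No assignment of truth values to the variables can make all 32 clauses true simultaneously.

The formula is UNSAT (unsatisfiable).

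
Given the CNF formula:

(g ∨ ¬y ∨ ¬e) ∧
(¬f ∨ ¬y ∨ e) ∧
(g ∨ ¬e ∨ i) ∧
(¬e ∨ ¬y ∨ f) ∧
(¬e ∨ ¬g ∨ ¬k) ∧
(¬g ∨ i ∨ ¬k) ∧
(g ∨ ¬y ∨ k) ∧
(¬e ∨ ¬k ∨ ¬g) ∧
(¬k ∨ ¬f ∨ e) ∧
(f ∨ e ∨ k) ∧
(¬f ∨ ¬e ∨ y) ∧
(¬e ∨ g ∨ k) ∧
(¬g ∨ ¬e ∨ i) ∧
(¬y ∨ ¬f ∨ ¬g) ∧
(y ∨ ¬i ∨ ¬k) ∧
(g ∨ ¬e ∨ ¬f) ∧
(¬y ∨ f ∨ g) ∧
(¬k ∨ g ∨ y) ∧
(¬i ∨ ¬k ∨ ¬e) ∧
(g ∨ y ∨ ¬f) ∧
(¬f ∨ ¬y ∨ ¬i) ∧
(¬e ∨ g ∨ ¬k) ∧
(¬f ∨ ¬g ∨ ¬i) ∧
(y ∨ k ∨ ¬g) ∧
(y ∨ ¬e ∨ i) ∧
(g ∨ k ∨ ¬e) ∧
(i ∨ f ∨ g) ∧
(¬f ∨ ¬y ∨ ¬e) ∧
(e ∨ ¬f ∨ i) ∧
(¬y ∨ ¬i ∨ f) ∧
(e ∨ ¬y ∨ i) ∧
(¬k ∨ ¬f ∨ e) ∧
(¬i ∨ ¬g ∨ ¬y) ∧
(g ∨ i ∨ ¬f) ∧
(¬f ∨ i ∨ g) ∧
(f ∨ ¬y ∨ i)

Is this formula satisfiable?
No

No, the formula is not satisfiable.

No assignment of truth values to the variables can make all 36 clauses true simultaneously.

The formula is UNSAT (unsatisfiable).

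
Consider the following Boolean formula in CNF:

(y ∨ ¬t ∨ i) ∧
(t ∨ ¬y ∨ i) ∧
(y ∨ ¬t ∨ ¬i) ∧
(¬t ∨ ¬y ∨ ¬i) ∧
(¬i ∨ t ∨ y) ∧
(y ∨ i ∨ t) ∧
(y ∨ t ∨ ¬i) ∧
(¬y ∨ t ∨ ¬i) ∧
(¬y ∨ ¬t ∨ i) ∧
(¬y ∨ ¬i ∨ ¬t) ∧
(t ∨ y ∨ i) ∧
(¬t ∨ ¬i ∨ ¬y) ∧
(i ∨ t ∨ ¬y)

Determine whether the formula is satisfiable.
No

No, the formula is not satisfiable.

No assignment of truth values to the variables can make all 13 clauses true simultaneously.

The formula is UNSAT (unsatisfiable).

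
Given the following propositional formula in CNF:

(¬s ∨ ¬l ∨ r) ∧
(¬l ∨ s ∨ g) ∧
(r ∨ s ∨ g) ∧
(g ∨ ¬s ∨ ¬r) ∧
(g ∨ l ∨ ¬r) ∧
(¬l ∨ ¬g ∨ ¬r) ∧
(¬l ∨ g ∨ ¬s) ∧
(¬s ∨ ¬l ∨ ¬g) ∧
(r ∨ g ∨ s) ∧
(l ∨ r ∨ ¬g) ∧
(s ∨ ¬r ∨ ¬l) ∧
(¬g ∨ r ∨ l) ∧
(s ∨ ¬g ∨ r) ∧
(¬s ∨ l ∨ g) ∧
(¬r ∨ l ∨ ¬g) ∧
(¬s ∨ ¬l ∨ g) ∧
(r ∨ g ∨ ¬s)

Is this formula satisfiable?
No

No, the formula is not satisfiable.

No assignment of truth values to the variables can make all 17 clauses true simultaneously.

The formula is UNSAT (unsatisfiable).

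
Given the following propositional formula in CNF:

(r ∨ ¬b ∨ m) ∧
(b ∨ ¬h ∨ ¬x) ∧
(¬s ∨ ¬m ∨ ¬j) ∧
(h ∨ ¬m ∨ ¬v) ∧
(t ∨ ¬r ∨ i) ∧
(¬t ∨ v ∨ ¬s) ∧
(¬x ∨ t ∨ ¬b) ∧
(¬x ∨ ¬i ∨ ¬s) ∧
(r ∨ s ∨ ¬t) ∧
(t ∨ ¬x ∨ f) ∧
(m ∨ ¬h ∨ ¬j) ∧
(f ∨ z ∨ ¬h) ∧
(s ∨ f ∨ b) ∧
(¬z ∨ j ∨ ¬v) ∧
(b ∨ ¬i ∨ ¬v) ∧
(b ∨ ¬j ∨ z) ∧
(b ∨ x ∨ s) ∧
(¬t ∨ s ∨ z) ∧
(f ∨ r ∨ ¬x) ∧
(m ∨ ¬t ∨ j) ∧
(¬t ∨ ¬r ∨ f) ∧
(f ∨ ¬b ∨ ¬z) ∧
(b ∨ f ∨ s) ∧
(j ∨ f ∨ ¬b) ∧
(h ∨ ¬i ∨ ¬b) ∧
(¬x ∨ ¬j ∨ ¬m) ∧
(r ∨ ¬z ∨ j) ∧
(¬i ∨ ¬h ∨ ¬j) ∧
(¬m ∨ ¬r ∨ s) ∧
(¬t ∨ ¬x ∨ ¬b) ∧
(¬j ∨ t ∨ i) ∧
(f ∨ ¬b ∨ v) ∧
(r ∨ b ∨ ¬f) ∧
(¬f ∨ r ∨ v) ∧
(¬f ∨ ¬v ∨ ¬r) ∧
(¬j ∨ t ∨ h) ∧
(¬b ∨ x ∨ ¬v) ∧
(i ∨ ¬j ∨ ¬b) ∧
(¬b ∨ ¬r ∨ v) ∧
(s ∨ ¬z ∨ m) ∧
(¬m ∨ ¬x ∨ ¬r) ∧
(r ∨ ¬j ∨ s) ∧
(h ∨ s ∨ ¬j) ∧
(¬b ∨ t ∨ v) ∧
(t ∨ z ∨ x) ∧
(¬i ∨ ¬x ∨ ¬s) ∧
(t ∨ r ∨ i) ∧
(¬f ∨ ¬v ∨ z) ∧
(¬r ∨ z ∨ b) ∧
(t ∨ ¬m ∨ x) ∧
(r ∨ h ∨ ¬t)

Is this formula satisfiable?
Yes

Yes, the formula is satisfiable.

One satisfying assignment is: s=True, r=True, j=False, x=False, v=False, z=True, h=False, m=False, t=False, i=True, f=False, b=False

Verification: With this assignment, all 51 clauses evaluate to true.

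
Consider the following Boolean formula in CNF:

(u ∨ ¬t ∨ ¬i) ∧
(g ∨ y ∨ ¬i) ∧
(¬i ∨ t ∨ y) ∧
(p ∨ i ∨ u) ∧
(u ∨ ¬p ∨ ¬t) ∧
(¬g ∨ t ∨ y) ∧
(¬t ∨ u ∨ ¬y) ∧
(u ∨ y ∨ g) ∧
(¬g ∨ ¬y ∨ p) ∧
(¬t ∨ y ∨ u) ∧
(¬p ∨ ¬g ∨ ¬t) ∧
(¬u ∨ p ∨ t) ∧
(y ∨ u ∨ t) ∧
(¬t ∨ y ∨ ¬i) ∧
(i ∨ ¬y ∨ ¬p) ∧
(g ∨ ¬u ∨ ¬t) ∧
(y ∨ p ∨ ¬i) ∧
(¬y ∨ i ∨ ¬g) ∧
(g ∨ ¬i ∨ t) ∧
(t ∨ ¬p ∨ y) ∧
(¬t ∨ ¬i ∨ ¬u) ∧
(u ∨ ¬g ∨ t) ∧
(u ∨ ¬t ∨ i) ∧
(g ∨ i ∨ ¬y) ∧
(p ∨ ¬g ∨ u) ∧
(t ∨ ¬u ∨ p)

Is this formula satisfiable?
Yes

Yes, the formula is satisfiable.

One satisfying assignment is: i=False, u=True, t=True, p=False, g=True, y=False

Verification: With this assignment, all 26 clauses evaluate to true.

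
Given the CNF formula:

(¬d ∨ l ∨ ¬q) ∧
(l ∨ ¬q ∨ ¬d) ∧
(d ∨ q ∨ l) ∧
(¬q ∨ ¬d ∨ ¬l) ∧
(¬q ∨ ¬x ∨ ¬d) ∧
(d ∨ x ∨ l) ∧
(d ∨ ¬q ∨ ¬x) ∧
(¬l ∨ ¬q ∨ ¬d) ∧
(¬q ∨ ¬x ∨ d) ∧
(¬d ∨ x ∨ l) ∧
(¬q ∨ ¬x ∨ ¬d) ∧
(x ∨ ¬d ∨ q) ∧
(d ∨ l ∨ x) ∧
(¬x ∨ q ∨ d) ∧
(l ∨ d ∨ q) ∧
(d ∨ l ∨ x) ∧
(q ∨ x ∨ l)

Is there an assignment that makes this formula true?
Yes

Yes, the formula is satisfiable.

One satisfying assignment is: q=False, l=True, x=False, d=False

Verification: With this assignment, all 17 clauses evaluate to true.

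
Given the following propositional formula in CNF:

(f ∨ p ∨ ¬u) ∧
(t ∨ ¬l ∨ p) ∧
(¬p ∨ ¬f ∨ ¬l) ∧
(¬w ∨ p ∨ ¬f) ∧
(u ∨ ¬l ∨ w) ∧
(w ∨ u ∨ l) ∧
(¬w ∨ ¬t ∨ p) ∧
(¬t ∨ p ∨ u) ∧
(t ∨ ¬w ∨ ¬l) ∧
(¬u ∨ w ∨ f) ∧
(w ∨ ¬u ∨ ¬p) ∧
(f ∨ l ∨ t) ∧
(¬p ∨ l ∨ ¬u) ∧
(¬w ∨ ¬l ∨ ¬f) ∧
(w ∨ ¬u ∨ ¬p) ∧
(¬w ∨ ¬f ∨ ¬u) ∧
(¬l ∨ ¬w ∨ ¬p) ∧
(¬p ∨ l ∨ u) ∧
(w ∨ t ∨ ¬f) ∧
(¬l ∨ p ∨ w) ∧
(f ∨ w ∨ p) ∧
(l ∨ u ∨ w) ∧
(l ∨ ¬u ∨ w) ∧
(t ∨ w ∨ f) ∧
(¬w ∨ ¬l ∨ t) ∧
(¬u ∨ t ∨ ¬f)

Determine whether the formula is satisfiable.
No

No, the formula is not satisfiable.

No assignment of truth values to the variables can make all 26 clauses true simultaneously.

The formula is UNSAT (unsatisfiable).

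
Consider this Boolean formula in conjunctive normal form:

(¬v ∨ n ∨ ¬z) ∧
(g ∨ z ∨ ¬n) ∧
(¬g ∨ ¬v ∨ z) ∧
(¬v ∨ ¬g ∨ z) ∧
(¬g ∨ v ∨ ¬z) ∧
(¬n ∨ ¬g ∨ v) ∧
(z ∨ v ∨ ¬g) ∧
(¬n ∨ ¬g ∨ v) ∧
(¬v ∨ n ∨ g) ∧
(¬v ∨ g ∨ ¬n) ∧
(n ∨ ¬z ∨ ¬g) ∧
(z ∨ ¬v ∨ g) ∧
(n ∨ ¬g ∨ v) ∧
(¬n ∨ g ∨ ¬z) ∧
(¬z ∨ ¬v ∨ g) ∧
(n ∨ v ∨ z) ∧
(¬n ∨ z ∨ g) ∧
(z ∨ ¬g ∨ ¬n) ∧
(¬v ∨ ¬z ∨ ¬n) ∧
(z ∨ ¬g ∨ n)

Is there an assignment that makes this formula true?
Yes

Yes, the formula is satisfiable.

One satisfying assignment is: v=False, n=False, z=True, g=False

Verification: With this assignment, all 20 clauses evaluate to true.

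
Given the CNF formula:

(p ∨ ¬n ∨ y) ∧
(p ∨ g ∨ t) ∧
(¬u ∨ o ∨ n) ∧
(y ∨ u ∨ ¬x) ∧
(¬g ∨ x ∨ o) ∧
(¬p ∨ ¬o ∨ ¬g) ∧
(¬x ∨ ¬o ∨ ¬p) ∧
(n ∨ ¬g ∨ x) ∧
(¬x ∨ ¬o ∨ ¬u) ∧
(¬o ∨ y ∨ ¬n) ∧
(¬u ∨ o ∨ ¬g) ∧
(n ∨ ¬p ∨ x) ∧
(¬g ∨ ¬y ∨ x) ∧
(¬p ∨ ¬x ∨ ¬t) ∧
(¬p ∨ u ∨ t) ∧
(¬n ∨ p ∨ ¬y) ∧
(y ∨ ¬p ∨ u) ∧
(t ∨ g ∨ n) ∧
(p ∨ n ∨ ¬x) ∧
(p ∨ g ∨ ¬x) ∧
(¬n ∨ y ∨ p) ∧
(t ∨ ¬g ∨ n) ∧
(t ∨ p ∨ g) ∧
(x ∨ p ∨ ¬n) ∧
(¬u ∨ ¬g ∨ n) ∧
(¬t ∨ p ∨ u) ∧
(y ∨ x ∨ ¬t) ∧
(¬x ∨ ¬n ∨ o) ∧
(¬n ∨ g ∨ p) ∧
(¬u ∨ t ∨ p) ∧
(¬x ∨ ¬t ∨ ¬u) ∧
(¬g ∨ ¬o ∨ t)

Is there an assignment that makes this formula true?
Yes

Yes, the formula is satisfiable.

One satisfying assignment is: g=False, p=True, o=False, x=False, n=True, t=True, y=True, u=False

Verification: With this assignment, all 32 clauses evaluate to true.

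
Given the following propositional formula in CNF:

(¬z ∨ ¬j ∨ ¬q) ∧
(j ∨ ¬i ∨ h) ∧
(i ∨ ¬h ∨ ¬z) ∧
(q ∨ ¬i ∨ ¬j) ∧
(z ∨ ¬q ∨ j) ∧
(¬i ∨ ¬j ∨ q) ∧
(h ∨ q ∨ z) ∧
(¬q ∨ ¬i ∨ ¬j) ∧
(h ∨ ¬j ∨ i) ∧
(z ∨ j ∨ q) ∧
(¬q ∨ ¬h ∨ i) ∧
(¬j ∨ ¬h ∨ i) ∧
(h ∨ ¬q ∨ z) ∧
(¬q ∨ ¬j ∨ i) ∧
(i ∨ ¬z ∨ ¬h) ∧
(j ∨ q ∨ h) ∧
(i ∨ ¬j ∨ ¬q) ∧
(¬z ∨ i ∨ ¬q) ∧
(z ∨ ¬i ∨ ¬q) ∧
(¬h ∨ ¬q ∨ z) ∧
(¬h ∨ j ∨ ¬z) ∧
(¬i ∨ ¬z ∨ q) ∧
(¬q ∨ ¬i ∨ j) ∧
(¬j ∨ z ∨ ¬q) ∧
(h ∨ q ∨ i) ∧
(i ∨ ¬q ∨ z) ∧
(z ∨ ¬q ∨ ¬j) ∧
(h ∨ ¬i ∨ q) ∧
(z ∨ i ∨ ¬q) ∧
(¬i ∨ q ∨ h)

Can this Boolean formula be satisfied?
No

No, the formula is not satisfiable.

No assignment of truth values to the variables can make all 30 clauses true simultaneously.

The formula is UNSAT (unsatisfiable).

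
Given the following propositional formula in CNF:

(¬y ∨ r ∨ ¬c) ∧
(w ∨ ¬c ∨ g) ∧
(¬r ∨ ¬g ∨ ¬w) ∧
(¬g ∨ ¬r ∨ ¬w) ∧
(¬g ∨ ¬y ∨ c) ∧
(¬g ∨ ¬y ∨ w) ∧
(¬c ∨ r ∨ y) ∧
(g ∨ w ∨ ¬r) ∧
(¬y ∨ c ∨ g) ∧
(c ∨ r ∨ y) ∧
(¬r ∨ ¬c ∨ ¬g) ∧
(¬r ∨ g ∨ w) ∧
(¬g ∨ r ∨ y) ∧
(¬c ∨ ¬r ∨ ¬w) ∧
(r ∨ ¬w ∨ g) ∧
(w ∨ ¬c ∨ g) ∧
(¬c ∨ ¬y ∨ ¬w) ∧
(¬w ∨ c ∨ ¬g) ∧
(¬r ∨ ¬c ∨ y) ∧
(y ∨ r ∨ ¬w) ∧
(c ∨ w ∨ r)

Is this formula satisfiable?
Yes

Yes, the formula is satisfiable.

One satisfying assignment is: y=False, w=False, g=True, r=True, c=False

Verification: With this assignment, all 21 clauses evaluate to true.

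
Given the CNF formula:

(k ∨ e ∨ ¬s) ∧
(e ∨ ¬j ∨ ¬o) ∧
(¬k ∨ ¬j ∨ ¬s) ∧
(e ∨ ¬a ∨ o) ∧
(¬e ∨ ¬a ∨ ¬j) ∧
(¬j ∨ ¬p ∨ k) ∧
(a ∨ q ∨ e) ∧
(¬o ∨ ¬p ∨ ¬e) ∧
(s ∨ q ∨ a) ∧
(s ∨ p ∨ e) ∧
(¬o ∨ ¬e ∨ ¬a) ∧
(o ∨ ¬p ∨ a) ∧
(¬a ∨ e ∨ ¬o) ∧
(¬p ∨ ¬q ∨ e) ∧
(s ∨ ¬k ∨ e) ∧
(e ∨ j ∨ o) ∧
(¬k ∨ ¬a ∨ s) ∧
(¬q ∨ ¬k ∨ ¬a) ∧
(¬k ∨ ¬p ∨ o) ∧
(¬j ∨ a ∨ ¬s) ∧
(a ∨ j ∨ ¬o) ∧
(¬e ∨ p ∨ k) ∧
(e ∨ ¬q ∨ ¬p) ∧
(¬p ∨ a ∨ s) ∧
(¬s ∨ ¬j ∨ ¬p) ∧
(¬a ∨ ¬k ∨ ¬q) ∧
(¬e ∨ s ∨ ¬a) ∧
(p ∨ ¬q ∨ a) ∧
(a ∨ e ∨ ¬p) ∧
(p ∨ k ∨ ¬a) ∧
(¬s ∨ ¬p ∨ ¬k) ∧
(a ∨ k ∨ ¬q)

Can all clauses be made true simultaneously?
Yes

Yes, the formula is satisfiable.

One satisfying assignment is: k=True, j=False, q=False, o=False, a=False, e=True, s=True, p=False

Verification: With this assignment, all 32 clauses evaluate to true.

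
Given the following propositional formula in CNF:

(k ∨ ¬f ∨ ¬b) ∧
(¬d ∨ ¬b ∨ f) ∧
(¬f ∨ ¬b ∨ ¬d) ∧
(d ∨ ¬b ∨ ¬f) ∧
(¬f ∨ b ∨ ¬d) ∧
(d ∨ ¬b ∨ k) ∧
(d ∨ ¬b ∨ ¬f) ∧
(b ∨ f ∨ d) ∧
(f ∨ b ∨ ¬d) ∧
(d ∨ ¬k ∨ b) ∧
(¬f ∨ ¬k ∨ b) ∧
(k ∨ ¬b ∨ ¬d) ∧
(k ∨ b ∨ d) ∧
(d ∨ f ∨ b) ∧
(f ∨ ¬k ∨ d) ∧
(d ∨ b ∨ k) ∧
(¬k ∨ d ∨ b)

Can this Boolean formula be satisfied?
No

No, the formula is not satisfiable.

No assignment of truth values to the variables can make all 17 clauses true simultaneously.

The formula is UNSAT (unsatisfiable).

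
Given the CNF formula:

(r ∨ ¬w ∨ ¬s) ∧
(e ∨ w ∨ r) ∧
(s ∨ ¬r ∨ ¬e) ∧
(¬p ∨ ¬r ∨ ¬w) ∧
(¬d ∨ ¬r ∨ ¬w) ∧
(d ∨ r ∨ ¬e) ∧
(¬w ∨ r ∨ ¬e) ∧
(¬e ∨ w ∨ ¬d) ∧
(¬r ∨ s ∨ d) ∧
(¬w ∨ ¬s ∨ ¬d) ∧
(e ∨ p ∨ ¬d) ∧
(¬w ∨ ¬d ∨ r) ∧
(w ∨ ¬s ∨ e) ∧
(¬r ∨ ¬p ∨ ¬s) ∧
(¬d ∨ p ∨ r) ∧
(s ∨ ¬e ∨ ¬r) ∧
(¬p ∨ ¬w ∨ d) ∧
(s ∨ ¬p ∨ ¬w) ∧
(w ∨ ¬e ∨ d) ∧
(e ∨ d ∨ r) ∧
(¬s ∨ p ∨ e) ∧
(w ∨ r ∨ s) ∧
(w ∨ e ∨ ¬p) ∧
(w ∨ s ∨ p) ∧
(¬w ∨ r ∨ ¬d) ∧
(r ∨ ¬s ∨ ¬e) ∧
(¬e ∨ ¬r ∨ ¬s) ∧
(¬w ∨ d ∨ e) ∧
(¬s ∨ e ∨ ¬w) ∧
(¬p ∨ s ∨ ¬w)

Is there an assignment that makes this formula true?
No

No, the formula is not satisfiable.

No assignment of truth values to the variables can make all 30 clauses true simultaneously.

The formula is UNSAT (unsatisfiable).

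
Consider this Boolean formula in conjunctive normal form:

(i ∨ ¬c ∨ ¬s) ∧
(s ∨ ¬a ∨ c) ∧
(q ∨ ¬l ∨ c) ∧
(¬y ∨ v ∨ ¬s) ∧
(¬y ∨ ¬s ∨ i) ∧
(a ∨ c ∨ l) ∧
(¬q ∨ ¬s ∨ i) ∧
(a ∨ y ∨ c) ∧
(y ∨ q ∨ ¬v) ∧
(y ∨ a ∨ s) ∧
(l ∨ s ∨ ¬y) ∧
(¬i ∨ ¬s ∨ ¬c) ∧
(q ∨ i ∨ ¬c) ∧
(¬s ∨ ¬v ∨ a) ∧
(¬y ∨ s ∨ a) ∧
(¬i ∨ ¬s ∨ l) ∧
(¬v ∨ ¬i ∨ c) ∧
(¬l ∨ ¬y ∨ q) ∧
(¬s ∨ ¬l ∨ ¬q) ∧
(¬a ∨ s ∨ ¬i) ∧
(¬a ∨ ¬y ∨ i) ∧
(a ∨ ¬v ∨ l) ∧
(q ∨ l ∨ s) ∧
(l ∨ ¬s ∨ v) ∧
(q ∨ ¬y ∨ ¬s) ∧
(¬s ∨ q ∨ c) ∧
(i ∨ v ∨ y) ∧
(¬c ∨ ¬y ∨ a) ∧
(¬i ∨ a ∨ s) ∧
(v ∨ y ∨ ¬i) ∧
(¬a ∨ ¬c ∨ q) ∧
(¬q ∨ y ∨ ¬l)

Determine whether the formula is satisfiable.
Yes

Yes, the formula is satisfiable.

One satisfying assignment is: q=True, y=False, i=False, v=True, a=True, l=False, c=True, s=False

Verification: With this assignment, all 32 clauses evaluate to true.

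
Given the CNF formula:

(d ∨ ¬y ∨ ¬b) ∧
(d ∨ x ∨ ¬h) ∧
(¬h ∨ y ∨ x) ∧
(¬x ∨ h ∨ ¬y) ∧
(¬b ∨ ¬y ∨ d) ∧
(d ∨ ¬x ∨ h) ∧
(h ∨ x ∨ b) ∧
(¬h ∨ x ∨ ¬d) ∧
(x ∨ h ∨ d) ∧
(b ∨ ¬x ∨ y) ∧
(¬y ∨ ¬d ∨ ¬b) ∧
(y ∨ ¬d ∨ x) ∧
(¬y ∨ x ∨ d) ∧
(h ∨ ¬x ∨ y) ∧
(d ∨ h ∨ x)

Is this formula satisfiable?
Yes

Yes, the formula is satisfiable.

One satisfying assignment is: y=False, d=False, b=True, x=True, h=True

Verification: With this assignment, all 15 clauses evaluate to true.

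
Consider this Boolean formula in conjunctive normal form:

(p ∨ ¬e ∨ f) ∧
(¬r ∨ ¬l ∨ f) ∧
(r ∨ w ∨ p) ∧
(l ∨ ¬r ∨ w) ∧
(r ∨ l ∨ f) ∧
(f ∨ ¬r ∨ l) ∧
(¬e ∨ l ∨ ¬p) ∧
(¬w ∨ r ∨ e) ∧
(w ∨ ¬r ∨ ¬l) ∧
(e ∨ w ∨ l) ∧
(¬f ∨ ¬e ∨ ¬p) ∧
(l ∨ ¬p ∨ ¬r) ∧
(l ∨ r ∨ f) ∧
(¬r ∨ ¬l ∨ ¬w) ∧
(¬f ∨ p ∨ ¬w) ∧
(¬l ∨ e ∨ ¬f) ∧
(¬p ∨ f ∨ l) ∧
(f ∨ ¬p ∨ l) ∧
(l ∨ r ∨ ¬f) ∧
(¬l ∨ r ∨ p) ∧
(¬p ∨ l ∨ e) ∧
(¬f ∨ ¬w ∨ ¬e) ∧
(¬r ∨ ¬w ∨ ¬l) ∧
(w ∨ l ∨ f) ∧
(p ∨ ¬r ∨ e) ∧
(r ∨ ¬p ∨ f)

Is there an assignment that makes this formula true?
No

No, the formula is not satisfiable.

No assignment of truth values to the variables can make all 26 clauses true simultaneously.

The formula is UNSAT (unsatisfiable).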